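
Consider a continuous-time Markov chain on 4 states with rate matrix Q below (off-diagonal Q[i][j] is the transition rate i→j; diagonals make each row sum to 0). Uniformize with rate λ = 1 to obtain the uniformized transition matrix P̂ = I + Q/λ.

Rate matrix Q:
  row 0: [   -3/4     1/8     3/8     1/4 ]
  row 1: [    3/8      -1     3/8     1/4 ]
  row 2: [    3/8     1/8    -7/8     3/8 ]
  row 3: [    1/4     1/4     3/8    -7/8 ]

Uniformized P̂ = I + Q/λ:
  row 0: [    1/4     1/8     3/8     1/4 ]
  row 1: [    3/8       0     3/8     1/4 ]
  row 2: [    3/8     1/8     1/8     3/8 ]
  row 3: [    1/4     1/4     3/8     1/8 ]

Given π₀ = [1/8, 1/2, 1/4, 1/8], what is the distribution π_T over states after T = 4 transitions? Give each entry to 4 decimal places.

π = [0.3049, 0.1396, 0.2998, 0.2557]

t=0: π = [0.1250, 0.5000, 0.2500, 0.1250]
t=1: π = [0.3438, 0.0781, 0.3125, 0.2656]
t=2: π = [0.2988, 0.1484, 0.2969, 0.2559]
t=3: π = [0.3057, 0.1384, 0.3008, 0.2551]
t=4: π = [0.3049, 0.1396, 0.2998, 0.2557]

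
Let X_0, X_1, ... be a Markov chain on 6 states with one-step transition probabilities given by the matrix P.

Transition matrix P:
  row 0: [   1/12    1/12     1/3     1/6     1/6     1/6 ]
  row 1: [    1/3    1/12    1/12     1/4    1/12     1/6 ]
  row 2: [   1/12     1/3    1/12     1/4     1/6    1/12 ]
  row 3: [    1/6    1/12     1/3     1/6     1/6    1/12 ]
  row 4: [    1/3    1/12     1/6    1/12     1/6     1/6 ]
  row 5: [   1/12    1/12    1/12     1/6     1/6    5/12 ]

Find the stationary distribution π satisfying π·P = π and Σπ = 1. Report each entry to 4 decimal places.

π = [0.1696, 0.1292, 0.1837, 0.1798, 0.1559, 0.1818]

Balance equations π_j = Σ_i π_i·P[i][j]:
  π_0 = 1/12·π_0 + 1/3·π_1 + 1/12·π_2 + 1/6·π_3 + 1/3·π_4 + 1/12·π_5
  π_1 = 1/12·π_0 + 1/12·π_1 + 1/3·π_2 + 1/12·π_3 + 1/12·π_4 + 1/12·π_5
  π_2 = 1/3·π_0 + 1/12·π_1 + 1/12·π_2 + 1/3·π_3 + 1/6·π_4 + 1/12·π_5
  π_3 = 1/6·π_0 + 1/4·π_1 + 1/4·π_2 + 1/6·π_3 + 1/12·π_4 + 1/6·π_5
  π_4 = 1/6·π_0 + 1/12·π_1 + 1/6·π_2 + 1/6·π_3 + 1/6·π_4 + 1/6·π_5
  normalize: π_0 + π_1 + π_2 + π_3 + π_4 + π_5 = 1
Solving the linear system gives exactly π = [40460/238563, 3426/26507, 14605/79521, 14294/79521, 12397/79521, 3337/18351].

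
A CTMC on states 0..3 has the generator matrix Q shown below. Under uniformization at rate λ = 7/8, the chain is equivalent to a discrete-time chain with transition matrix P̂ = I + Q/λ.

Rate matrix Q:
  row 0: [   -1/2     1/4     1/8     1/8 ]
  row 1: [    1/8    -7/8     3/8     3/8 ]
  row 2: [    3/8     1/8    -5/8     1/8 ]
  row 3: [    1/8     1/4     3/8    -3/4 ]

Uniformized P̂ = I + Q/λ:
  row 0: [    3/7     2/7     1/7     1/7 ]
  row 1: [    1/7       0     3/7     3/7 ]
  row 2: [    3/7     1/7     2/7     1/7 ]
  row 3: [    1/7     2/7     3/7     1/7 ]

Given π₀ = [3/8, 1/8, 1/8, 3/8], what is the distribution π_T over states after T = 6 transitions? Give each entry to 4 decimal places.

π = [0.3182, 0.1893, 0.2955, 0.1971]

t=0: π = [0.3750, 0.1250, 0.1250, 0.3750]
t=1: π = [0.2857, 0.2321, 0.3036, 0.1786]
t=2: π = [0.3112, 0.1760, 0.3036, 0.2092]
t=3: π = [0.3185, 0.1921, 0.2963, 0.1931]
t=4: π = [0.3185, 0.1885, 0.2952, 0.1977]
t=5: π = [0.3182, 0.1897, 0.2954, 0.1967]
t=6: π = [0.3182, 0.1893, 0.2955, 0.1971]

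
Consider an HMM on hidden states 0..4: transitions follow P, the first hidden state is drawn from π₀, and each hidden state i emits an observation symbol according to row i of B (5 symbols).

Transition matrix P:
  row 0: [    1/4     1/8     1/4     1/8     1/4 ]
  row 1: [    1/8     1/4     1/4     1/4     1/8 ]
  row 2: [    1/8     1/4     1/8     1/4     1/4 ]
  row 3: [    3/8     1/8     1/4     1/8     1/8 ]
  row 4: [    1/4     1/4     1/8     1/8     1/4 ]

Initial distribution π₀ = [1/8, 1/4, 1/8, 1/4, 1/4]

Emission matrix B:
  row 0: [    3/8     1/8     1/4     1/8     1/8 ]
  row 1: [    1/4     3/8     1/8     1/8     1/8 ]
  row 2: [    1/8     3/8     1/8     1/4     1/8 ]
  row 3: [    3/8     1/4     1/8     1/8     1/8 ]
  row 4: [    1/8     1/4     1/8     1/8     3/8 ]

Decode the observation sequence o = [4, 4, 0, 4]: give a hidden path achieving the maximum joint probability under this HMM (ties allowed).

path = [4, 4, 0, 4]

t=0: δ = [1.562e-02, 3.125e-02, 1.562e-02, 3.125e-02, 9.375e-02]  (obs o_0=4)
t=1: δ = [2.930e-03, 2.930e-03, 1.465e-03, 1.465e-03, 8.789e-03]  ψ = [4, 4, 4, 4, 4]  (obs o_1=4)
t=2: δ = [8.240e-04, 5.493e-04, 1.373e-04, 4.120e-04, 2.747e-04]  ψ = [4, 4, 4, 4, 4]  (obs o_2=0)
t=3: δ = [2.575e-05, 1.717e-05, 2.575e-05, 1.717e-05, 7.725e-05]  ψ = [0, 1, 0, 1, 0]  (obs o_3=4)
backtrack: best end state = 4; path = [4, 4, 0, 4]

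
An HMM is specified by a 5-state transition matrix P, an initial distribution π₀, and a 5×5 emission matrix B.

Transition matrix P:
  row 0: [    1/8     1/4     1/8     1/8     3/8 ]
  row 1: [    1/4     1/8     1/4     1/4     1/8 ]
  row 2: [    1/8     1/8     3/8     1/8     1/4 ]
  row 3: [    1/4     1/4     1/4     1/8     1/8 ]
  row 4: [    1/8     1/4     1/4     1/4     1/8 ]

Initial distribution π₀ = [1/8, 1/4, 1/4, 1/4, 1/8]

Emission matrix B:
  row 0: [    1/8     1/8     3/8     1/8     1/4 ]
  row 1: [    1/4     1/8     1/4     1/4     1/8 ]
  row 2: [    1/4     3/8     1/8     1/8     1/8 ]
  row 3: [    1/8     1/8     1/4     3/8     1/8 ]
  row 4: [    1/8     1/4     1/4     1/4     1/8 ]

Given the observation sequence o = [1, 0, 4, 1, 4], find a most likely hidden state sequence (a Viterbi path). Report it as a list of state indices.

t=0: δ = [1.562e-02, 3.125e-02, 9.375e-02, 3.125e-02, 3.125e-02]  (obs o_0=1)
t=1: δ = [1.465e-03, 2.930e-03, 8.789e-03, 1.465e-03, 2.930e-03]  ψ = [2, 2, 2, 2, 2]  (obs o_1=0)
t=2: δ = [2.747e-04, 1.373e-04, 4.120e-04, 1.373e-04, 2.747e-04]  ψ = [2, 2, 2, 2, 2]  (obs o_2=4)
t=3: δ = [6.437e-06, 8.583e-06, 5.794e-05, 8.583e-06, 2.575e-05]  ψ = [2, 0, 2, 4, 0]  (obs o_3=1)
t=4: δ = [1.810e-06, 9.052e-07, 2.716e-06, 9.052e-07, 1.810e-06]  ψ = [2, 2, 2, 2, 2]  (obs o_4=4)
backtrack: best end state = 2; path = [2, 2, 2, 2, 2]

path = [2, 2, 2, 2, 2]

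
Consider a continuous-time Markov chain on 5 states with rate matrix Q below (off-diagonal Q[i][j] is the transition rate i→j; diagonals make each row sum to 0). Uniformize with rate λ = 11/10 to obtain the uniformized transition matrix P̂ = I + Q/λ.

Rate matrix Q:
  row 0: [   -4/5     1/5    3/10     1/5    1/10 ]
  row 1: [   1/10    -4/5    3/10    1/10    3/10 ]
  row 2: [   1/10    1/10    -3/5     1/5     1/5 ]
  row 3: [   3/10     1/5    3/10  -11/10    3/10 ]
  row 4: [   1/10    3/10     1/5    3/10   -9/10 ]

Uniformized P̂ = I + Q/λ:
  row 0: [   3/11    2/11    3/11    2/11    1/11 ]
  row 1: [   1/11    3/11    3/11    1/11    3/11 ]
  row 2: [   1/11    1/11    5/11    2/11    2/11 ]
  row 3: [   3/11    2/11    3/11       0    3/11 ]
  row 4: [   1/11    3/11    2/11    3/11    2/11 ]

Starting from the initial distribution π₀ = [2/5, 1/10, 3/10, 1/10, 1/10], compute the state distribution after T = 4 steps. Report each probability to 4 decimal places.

π = [0.1458, 0.1885, 0.3115, 0.1545, 0.1997]

t=0: π = [0.4000, 0.1000, 0.3000, 0.1000, 0.1000]
t=1: π = [0.1818, 0.1727, 0.3182, 0.1636, 0.1636]
t=2: π = [0.1537, 0.1835, 0.3157, 0.1512, 0.1959]
t=3: π = [0.1464, 0.1876, 0.3123, 0.1554, 0.1983]
t=4: π = [0.1458, 0.1885, 0.3115, 0.1545, 0.1997]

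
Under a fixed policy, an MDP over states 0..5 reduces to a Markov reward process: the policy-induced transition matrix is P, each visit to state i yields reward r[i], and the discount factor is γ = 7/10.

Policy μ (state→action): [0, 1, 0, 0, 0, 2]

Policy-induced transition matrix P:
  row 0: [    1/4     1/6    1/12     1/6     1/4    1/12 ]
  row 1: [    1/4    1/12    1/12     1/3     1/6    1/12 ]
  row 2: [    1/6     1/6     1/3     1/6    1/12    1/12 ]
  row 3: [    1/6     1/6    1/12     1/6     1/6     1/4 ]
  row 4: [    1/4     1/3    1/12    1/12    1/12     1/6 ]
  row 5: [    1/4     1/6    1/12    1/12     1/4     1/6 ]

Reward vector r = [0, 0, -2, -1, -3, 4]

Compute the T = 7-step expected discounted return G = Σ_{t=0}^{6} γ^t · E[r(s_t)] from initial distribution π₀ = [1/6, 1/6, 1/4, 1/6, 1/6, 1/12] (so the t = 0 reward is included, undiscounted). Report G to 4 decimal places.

t=0: π = [0.1667, 0.1667, 0.2500, 0.1667, 0.1667, 0.0833], E[r] = -0.8333, γ^t·E[r] = -0.833333, running G = -0.833333
t=1: π = [0.2153, 0.1806, 0.1458, 0.1736, 0.1528, 0.1319], E[r] = -0.3958, γ^t·E[r] = -0.277083, running G = -1.110417
t=2: π = [0.2234, 0.1771, 0.1198, 0.1730, 0.1707, 0.1360], E[r] = -0.3808, γ^t·E[r] = -0.186586, running G = -1.297002
t=3: π = [0.2256, 0.1804, 0.1133, 0.1706, 0.1724, 0.1377], E[r] = -0.3635, γ^t·E[r] = -0.124672, running G = -1.421674
t=4: π = [0.2263, 0.1804, 0.1117, 0.1709, 0.1731, 0.1376], E[r] = -0.3631, γ^t·E[r] = -0.087190, running G = -1.508864
t=5: π = [0.2265, 0.1805, 0.1112, 0.1708, 0.1733, 0.1377], E[r] = -0.3623, γ^t·E[r] = -0.060888, running G = -1.569752
t=6: π = [0.2265, 0.1805, 0.1111, 0.1708, 0.1733, 0.1377], E[r] = -0.3622, γ^t·E[r] = -0.042608, running G = -1.612360

G = -1.6124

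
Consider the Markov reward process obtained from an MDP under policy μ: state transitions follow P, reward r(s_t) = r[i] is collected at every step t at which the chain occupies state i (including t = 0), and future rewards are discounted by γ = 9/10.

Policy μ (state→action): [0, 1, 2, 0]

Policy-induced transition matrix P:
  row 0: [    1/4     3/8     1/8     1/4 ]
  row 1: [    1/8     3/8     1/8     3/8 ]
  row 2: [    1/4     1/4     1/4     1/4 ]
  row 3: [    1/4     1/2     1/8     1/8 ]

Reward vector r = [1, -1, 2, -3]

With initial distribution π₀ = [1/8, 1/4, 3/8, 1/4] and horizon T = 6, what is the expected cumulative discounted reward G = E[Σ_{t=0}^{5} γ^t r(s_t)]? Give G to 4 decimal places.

G = -2.5465

t=0: π = [0.1250, 0.2500, 0.3750, 0.2500], E[r] = -0.1250, γ^t·E[r] = -0.125000, running G = -0.125000
t=1: π = [0.2188, 0.3594, 0.1719, 0.2500], E[r] = -0.5469, γ^t·E[r] = -0.492188, running G = -0.617188
t=2: π = [0.2051, 0.3848, 0.1465, 0.2637], E[r] = -0.6777, γ^t·E[r] = -0.548965, running G = -1.166152
t=3: π = [0.2019, 0.3896, 0.1433, 0.2651], E[r] = -0.6965, γ^t·E[r] = -0.507773, running G = -1.673925
t=4: π = [0.2013, 0.3902, 0.1429, 0.2656], E[r] = -0.6998, γ^t·E[r] = -0.459138, running G = -2.133063
t=5: π = [0.2012, 0.3903, 0.1429, 0.2656], E[r] = -0.7001, γ^t·E[r] = -0.413420, running G = -2.546483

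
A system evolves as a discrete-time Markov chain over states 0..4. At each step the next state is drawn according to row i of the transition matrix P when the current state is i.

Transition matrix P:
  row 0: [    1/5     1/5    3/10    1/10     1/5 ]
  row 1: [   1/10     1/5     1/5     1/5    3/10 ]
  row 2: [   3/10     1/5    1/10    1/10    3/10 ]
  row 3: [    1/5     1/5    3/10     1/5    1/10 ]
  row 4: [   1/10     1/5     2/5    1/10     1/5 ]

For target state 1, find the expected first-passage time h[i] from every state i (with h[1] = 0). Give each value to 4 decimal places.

First-step conditioning: h[1] = 0; for i ≠ 1, h[i] = 1 + Σ_k P[i][k]·h[k].
  h[0] = 1 + 1/5·h[0] + 3/10·h[2] + 1/10·h[3] + 1/5·h[4]
  h[2] = 1 + 3/10·h[0] + 1/10·h[2] + 1/10·h[3] + 3/10·h[4]
  h[3] = 1 + 1/5·h[0] + 3/10·h[2] + 1/5·h[3] + 1/10·h[4]
  h[4] = 1 + 1/10·h[0] + 2/5·h[2] + 1/10·h[3] + 1/5·h[4]
Solving the 4×4 linear system over states ≠ 1 gives exactly h = [5, 0, 5, 5, 5] (h[1] = 0 is the target).

h = [5.0000, 0.0000, 5.0000, 5.0000, 5.0000]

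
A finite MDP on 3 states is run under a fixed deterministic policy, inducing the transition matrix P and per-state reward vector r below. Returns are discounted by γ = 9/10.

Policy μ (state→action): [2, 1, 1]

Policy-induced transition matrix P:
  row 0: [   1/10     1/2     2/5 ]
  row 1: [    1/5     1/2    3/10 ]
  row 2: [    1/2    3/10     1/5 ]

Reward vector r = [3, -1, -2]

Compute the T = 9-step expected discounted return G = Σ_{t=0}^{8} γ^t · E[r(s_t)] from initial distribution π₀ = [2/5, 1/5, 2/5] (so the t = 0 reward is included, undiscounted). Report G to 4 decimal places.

G = -1.0027

t=0: π = [0.4000, 0.2000, 0.4000], E[r] = 0.2000, γ^t·E[r] = 0.200000, running G = 0.200000
t=1: π = [0.2800, 0.4200, 0.3000], E[r] = -0.1800, γ^t·E[r] = -0.162000, running G = 0.038000
t=2: π = [0.2620, 0.4400, 0.2980], E[r] = -0.2500, γ^t·E[r] = -0.202500, running G = -0.164500
t=3: π = [0.2632, 0.4404, 0.2964], E[r] = -0.2436, γ^t·E[r] = -0.177584, running G = -0.342084
t=4: π = [0.2626, 0.4407, 0.2967], E[r] = -0.2463, γ^t·E[r] = -0.161584, running G = -0.503669
t=5: π = [0.2627, 0.4407, 0.2966], E[r] = -0.2456, γ^t·E[r] = -0.145034, running G = -0.648702
t=6: π = [0.2627, 0.4407, 0.2966], E[r] = -0.2458, γ^t·E[r] = -0.130629, running G = -0.779332
t=7: π = [0.2627, 0.4407, 0.2966], E[r] = -0.2458, γ^t·E[r] = -0.117542, running G = -0.896874
t=8: π = [0.2627, 0.4407, 0.2966], E[r] = -0.2458, γ^t·E[r] = -0.105794, running G = -1.002668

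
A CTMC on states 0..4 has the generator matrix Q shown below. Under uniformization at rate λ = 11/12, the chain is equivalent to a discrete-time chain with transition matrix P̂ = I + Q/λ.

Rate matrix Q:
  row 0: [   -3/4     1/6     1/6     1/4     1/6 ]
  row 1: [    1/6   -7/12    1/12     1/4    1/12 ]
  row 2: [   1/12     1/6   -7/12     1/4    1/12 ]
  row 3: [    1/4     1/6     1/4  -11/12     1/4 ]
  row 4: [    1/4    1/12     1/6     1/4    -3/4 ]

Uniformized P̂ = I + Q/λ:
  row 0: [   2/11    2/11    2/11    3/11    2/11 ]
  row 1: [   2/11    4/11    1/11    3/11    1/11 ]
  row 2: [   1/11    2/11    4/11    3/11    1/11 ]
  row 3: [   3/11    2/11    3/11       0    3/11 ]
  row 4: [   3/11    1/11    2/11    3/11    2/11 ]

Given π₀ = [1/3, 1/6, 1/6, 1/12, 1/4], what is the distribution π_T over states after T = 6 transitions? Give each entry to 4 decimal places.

π = [0.1958, 0.2042, 0.2234, 0.2142, 0.1625]

t=0: π = [0.3333, 0.1667, 0.1667, 0.0833, 0.2500]
t=1: π = [0.1970, 0.1894, 0.2045, 0.2500, 0.1591]
t=2: π = [0.2004, 0.2018, 0.2245, 0.2045, 0.1687]
t=3: π = [0.1953, 0.2032, 0.2229, 0.2169, 0.1617]
t=4: π = [0.1960, 0.2041, 0.2236, 0.2136, 0.1628]
t=5: π = [0.1957, 0.2041, 0.2233, 0.2145, 0.1624]
t=6: π = [0.1958, 0.2042, 0.2234, 0.2142, 0.1625]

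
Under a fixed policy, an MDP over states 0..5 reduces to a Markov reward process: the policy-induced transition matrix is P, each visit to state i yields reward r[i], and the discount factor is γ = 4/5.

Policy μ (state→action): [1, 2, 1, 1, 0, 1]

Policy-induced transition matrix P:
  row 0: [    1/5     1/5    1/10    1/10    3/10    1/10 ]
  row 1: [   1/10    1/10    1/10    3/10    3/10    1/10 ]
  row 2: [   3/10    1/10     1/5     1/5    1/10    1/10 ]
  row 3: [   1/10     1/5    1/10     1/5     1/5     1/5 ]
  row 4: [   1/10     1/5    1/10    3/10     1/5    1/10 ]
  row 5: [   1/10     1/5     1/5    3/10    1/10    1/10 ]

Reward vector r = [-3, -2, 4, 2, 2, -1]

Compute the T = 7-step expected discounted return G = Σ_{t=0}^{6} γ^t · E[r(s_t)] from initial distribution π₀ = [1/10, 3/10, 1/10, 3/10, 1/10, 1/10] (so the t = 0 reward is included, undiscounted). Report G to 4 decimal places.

t=0: π = [0.1000, 0.3000, 0.1000, 0.3000, 0.1000, 0.1000], E[r] = 0.2000, γ^t·E[r] = 0.200000, running G = 0.200000
t=1: π = [0.1300, 0.1600, 0.1200, 0.2400, 0.2200, 0.1300], E[r] = 0.5600, γ^t·E[r] = 0.448000, running G = 0.648000
t=2: π = [0.1370, 0.1720, 0.1250, 0.2380, 0.2040, 0.1240], E[r] = 0.5050, γ^t·E[r] = 0.323200, running G = 0.971200
t=3: π = [0.1387, 0.1703, 0.1249, 0.2363, 0.2060, 0.1238], E[r] = 0.5037, γ^t·E[r] = 0.257894, running G = 1.229094
t=4: π = [0.1389, 0.1705, 0.1249, 0.2361, 0.2060, 0.1236], E[r] = 0.5027, γ^t·E[r] = 0.205898, running G = 1.434992
t=5: π = [0.1389, 0.1705, 0.1249, 0.2361, 0.2061, 0.1236], E[r] = 0.5027, γ^t·E[r] = 0.164726, running G = 1.599718
t=6: π = [0.1389, 0.1705, 0.1248, 0.2361, 0.2061, 0.1236], E[r] = 0.5027, γ^t·E[r] = 0.131780, running G = 1.731498

G = 1.7315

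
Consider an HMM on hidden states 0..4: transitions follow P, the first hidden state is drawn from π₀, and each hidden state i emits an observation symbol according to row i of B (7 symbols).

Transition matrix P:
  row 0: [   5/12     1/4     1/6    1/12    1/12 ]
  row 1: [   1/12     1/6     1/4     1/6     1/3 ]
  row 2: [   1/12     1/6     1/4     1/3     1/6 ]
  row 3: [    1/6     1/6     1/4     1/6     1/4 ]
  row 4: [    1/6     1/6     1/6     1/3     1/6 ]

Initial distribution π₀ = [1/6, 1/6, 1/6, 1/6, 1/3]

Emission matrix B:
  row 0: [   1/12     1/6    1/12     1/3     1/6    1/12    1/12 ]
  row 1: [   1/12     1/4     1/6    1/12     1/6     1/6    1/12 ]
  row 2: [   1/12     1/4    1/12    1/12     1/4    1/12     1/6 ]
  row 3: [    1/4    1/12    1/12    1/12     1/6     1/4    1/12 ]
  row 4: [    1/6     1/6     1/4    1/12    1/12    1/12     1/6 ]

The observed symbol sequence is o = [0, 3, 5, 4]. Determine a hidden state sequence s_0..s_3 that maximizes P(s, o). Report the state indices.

t=0: δ = [1.389e-02, 1.389e-02, 1.389e-02, 4.167e-02, 5.556e-02]  (obs o_0=0)
t=1: δ = [3.086e-03, 7.716e-04, 8.681e-04, 1.543e-03, 8.681e-04]  ψ = [4, 4, 3, 4, 3]  (obs o_1=3)
t=2: δ = [1.072e-04, 1.286e-04, 4.287e-05, 7.234e-05, 3.215e-05]  ψ = [0, 0, 0, 2, 3]  (obs o_2=5)
t=3: δ = [7.442e-06, 4.465e-06, 8.038e-06, 3.572e-06, 3.572e-06]  ψ = [0, 0, 1, 1, 1]  (obs o_3=4)
backtrack: best end state = 2; path = [4, 0, 1, 2]

path = [4, 0, 1, 2]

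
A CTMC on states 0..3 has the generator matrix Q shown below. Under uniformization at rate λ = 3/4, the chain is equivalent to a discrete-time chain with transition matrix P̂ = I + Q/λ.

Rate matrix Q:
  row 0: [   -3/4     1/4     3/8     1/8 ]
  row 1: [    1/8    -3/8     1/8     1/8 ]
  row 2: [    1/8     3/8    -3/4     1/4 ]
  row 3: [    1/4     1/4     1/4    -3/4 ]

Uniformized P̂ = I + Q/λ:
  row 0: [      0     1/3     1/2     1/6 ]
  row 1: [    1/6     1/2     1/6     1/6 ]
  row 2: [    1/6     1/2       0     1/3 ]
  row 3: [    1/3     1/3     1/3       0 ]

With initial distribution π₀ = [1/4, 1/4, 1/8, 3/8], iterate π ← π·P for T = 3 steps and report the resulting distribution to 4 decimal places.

t=0: π = [0.2500, 0.2500, 0.1250, 0.3750]
t=1: π = [0.1875, 0.3958, 0.2917, 0.1250]
t=2: π = [0.1563, 0.4479, 0.2014, 0.1944]
t=3: π = [0.1730, 0.4416, 0.2176, 0.1678]

π = [0.1730, 0.4416, 0.2176, 0.1678]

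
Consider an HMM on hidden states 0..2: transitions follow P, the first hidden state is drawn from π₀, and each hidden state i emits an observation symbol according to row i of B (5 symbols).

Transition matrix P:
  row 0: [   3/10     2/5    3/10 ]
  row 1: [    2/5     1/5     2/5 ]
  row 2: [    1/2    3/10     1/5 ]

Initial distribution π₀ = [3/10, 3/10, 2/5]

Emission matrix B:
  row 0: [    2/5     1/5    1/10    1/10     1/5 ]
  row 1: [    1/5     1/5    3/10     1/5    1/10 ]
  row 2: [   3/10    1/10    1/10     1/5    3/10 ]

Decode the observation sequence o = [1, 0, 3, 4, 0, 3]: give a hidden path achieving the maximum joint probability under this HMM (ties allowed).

path = [1, 0, 1, 2, 0, 1]

t=0: δ = [6.000e-02, 6.000e-02, 4.000e-02]  (obs o_0=1)
t=1: δ = [9.600e-03, 4.800e-03, 7.200e-03]  ψ = [1, 0, 1]  (obs o_1=0)
t=2: δ = [3.600e-04, 7.680e-04, 5.760e-04]  ψ = [2, 0, 0]  (obs o_2=3)
t=3: δ = [6.144e-05, 1.728e-05, 9.216e-05]  ψ = [1, 2, 1]  (obs o_3=4)
t=4: δ = [1.843e-05, 5.530e-06, 5.530e-06]  ψ = [2, 2, 0]  (obs o_4=0)
t=5: δ = [5.530e-07, 1.475e-06, 1.106e-06]  ψ = [0, 0, 0]  (obs o_5=3)
backtrack: best end state = 1; path = [1, 0, 1, 2, 0, 1]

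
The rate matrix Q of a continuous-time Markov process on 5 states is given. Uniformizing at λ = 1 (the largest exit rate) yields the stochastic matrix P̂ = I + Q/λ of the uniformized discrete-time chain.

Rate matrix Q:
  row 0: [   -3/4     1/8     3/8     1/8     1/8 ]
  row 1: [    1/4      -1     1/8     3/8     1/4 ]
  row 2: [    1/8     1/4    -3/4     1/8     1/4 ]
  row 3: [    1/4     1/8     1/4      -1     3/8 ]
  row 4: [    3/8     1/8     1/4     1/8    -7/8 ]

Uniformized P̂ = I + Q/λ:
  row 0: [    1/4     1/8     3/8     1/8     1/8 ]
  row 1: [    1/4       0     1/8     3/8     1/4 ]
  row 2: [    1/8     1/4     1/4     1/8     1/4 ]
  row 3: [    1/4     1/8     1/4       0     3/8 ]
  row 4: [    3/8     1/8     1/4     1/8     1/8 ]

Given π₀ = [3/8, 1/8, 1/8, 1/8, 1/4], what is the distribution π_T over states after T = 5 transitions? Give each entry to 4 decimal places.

t=0: π = [0.3750, 0.1250, 0.1250, 0.1250, 0.2500]
t=1: π = [0.2656, 0.1250, 0.2813, 0.1406, 0.1875]
t=2: π = [0.2383, 0.1445, 0.2676, 0.1387, 0.2109]
t=3: π = [0.2429, 0.1404, 0.2617, 0.1438, 0.2112]
t=4: π = [0.2437, 0.1402, 0.2628, 0.1421, 0.2112]
t=5: π = [0.2435, 0.1403, 0.2629, 0.1423, 0.2109]

π = [0.2435, 0.1403, 0.2629, 0.1423, 0.2109]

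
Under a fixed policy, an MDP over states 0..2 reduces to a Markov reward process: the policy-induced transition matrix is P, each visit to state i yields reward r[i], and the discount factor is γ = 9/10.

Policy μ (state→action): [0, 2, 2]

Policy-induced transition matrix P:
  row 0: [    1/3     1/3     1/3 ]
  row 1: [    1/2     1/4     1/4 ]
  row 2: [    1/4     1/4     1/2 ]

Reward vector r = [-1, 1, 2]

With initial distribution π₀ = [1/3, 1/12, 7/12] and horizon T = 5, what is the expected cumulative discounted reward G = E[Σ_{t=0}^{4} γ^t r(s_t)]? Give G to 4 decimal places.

G = 3.1591

t=0: π = [0.3333, 0.0833, 0.5833], E[r] = 0.9167, γ^t·E[r] = 0.916667, running G = 0.916667
t=1: π = [0.2986, 0.2778, 0.4236], E[r] = 0.8264, γ^t·E[r] = 0.743750, running G = 1.660417
t=2: π = [0.3443, 0.2749, 0.3808], E[r] = 0.6921, γ^t·E[r] = 0.560625, running G = 2.221042
t=3: π = [0.3474, 0.2787, 0.3739], E[r] = 0.6791, γ^t·E[r] = 0.495035, running G = 2.716077
t=4: π = [0.3486, 0.2790, 0.3724], E[r] = 0.6752, γ^t·E[r] = 0.442982, running G = 3.159059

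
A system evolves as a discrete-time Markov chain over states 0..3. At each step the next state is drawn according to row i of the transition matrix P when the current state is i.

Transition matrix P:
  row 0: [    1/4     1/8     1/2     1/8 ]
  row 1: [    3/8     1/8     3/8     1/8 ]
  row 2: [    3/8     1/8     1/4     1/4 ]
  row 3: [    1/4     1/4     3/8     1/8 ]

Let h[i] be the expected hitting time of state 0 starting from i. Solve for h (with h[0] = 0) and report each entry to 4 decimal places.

First-step conditioning: h[0] = 0; for i ≠ 0, h[i] = 1 + Σ_k P[i][k]·h[k].
  h[1] = 1 + 1/8·h[1] + 3/8·h[2] + 1/8·h[3]
  h[2] = 1 + 1/8·h[1] + 1/4·h[2] + 1/4·h[3]
  h[3] = 1 + 1/4·h[1] + 3/8·h[2] + 1/8·h[3]
Solving the 3×3 linear system over states ≠ 0 gives exactly h = [0, 48/17, 146/51, 54/17] (h[0] = 0 is the target).

h = [0.0000, 2.8235, 2.8627, 3.1765]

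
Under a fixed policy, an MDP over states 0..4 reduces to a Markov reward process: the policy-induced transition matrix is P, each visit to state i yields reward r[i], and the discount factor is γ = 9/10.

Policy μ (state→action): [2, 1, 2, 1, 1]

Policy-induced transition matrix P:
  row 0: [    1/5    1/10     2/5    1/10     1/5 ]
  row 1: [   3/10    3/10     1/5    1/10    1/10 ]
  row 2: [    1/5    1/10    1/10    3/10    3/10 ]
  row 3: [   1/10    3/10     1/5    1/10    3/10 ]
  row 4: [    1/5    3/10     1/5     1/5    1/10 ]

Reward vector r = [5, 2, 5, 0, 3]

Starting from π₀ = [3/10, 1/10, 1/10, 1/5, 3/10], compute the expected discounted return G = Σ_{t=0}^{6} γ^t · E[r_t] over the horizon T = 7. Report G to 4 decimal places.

G = 16.3976

t=0: π = [0.3000, 0.1000, 0.1000, 0.2000, 0.3000], E[r] = 3.1000, γ^t·E[r] = 3.100000, running G = 3.100000
t=1: π = [0.1900, 0.2200, 0.2500, 0.1500, 0.1900], E[r] = 3.2100, γ^t·E[r] = 2.889000, running G = 5.989000
t=2: π = [0.2070, 0.2120, 0.2130, 0.1690, 0.1990], E[r] = 3.1210, γ^t·E[r] = 2.528010, running G = 8.517010
t=3: π = [0.2043, 0.2160, 0.2201, 0.1625, 0.1971], E[r] = 3.1453, γ^t·E[r] = 2.292924, running G = 10.809934
t=4: π = [0.2054, 0.2151, 0.2189, 0.1637, 0.1970], E[r] = 3.1421, γ^t·E[r] = 2.061525, running G = 12.871459
t=5: π = [0.2051, 0.2152, 0.2192, 0.1635, 0.1971], E[r] = 3.1431, γ^t·E[r] = 1.855965, running G = 14.727424
t=6: π = [0.2052, 0.2151, 0.2191, 0.1635, 0.1970], E[r] = 3.1428, γ^t·E[r] = 1.670211, running G = 16.397635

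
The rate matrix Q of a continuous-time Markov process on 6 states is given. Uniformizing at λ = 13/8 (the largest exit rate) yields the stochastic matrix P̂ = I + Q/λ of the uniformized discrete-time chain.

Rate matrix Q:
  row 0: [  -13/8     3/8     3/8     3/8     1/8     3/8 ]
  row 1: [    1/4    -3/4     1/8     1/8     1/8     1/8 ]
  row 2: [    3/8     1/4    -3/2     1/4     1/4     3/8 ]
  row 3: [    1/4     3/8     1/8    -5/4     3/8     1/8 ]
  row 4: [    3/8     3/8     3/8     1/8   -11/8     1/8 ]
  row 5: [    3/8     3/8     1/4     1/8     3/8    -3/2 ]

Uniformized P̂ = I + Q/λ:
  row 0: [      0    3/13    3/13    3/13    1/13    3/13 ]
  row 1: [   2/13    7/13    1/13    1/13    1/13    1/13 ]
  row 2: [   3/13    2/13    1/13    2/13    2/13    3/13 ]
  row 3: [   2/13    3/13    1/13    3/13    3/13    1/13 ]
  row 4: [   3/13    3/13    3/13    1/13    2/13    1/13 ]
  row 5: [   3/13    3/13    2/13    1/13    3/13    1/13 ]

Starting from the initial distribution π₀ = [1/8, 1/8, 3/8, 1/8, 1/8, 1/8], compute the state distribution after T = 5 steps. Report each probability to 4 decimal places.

t=0: π = [0.1250, 0.1250, 0.3750, 0.1250, 0.1250, 0.1250]
t=1: π = [0.1827, 0.2404, 0.1250, 0.1442, 0.1538, 0.1538]
t=2: π = [0.1590, 0.2951, 0.1405, 0.1368, 0.1442, 0.1243]
t=3: π = [0.1608, 0.3108, 0.1331, 0.1332, 0.1390, 0.1230]
t=4: π = [0.1595, 0.3161, 0.1325, 0.1324, 0.1373, 0.1222]
t=5: π = [0.1595, 0.3179, 0.1320, 0.1320, 0.1368, 0.1218]

π = [0.1595, 0.3179, 0.1320, 0.1320, 0.1368, 0.1218]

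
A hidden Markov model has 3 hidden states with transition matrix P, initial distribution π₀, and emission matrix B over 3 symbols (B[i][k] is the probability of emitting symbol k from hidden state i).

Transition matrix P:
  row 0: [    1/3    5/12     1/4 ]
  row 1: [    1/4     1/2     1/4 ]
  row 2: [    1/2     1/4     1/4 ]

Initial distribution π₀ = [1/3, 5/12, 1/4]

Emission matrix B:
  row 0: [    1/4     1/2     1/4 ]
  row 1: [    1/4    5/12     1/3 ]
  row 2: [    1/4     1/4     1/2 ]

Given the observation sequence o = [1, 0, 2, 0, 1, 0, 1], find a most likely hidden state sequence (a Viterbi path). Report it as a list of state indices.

path = [1, 1, 1, 1, 1, 1, 1]

t=0: δ = [1.667e-01, 1.736e-01, 6.250e-02]  (obs o_0=1)
t=1: δ = [1.389e-02, 2.170e-02, 1.085e-02]  ψ = [0, 1, 1]  (obs o_1=0)
t=2: δ = [1.356e-03, 3.617e-03, 2.713e-03]  ψ = [1, 1, 1]  (obs o_2=2)
t=3: δ = [3.391e-04, 4.521e-04, 2.261e-04]  ψ = [2, 1, 1]  (obs o_3=0)
t=4: δ = [5.651e-05, 9.419e-05, 2.826e-05]  ψ = [0, 1, 1]  (obs o_4=1)
t=5: δ = [5.887e-06, 1.177e-05, 5.887e-06]  ψ = [1, 1, 1]  (obs o_5=0)
t=6: δ = [1.472e-06, 2.453e-06, 7.359e-07]  ψ = [1, 1, 1]  (obs o_6=1)
backtrack: best end state = 1; path = [1, 1, 1, 1, 1, 1, 1]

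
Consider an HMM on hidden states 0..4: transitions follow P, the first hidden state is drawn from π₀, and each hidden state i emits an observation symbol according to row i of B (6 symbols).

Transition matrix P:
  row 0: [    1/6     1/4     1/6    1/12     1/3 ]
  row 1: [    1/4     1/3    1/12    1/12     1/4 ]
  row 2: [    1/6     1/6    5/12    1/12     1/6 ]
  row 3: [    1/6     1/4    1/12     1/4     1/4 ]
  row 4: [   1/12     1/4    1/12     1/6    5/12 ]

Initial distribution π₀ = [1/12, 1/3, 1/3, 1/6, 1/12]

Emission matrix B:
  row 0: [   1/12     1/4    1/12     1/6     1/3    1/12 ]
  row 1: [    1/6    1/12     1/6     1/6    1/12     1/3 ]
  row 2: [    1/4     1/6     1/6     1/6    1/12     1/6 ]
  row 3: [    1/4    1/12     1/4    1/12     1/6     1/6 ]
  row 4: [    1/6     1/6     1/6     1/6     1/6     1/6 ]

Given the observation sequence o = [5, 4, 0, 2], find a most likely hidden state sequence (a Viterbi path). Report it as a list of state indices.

path = [1, 0, 4, 4]

t=0: δ = [6.944e-03, 1.111e-01, 5.556e-02, 2.778e-02, 1.389e-02]  (obs o_0=5)
t=1: δ = [9.259e-03, 3.086e-03, 1.929e-03, 1.543e-03, 4.630e-03]  ψ = [1, 1, 2, 1, 1]  (obs o_1=4)
t=2: δ = [1.286e-04, 3.858e-04, 3.858e-04, 1.929e-04, 5.144e-04]  ψ = [0, 0, 0, 0, 0]  (obs o_2=0)
t=3: δ = [8.038e-06, 2.143e-05, 2.679e-05, 2.143e-05, 3.572e-05]  ψ = [1, 1, 2, 4, 4]  (obs o_3=2)
backtrack: best end state = 4; path = [1, 0, 4, 4]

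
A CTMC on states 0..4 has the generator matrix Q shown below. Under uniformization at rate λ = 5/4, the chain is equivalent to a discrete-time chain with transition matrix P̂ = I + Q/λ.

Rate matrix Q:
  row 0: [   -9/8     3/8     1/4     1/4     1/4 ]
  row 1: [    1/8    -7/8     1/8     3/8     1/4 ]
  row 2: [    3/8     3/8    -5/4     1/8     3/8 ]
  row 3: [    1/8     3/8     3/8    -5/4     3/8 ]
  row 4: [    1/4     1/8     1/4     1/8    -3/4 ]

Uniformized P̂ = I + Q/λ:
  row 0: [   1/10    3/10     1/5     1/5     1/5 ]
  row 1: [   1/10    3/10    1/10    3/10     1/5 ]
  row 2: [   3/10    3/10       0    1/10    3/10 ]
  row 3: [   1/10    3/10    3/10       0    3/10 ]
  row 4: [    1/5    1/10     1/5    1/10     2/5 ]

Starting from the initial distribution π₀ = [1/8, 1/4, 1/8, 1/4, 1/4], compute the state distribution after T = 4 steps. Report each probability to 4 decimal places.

π = [0.1609, 0.2424, 0.1587, 0.1494, 0.2886]

t=0: π = [0.1250, 0.2500, 0.1250, 0.2500, 0.2500]
t=1: π = [0.1500, 0.2500, 0.1750, 0.1375, 0.2875]
t=2: π = [0.1638, 0.2425, 0.1538, 0.1513, 0.2888]
t=3: π = [0.1596, 0.2423, 0.1601, 0.1498, 0.2883]
t=4: π = [0.1609, 0.2424, 0.1587, 0.1494, 0.2886]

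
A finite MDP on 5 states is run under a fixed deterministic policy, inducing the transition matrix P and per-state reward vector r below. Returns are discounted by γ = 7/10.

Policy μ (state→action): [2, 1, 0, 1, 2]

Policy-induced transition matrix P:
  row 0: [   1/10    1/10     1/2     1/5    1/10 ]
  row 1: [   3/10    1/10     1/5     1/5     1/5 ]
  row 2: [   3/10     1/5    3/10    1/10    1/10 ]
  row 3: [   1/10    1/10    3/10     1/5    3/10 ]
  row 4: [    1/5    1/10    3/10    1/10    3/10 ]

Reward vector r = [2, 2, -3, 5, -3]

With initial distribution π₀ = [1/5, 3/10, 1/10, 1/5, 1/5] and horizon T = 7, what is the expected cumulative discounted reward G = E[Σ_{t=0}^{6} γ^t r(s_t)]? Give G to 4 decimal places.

t=0: π = [0.2000, 0.3000, 0.1000, 0.2000, 0.2000], E[r] = 1.1000, γ^t·E[r] = 1.100000, running G = 1.100000
t=1: π = [0.2000, 0.1100, 0.3100, 0.1700, 0.2100], E[r] = -0.0900, γ^t·E[r] = -0.063000, running G = 1.037000
t=2: π = [0.2050, 0.1310, 0.3290, 0.1480, 0.1870], E[r] = -0.1360, γ^t·E[r] = -0.066640, running G = 0.970360
t=3: π = [0.2107, 0.1329, 0.3279, 0.1484, 0.1801], E[r] = -0.0948, γ^t·E[r] = -0.032516, running G = 0.937844
t=4: π = [0.2102, 0.1328, 0.3289, 0.1492, 0.1790], E[r] = -0.0916, γ^t·E[r] = -0.021993, running G = 0.915850
t=5: π = [0.2102, 0.1329, 0.3288, 0.1492, 0.1789], E[r] = -0.0907, γ^t·E[r] = -0.015246, running G = 0.900604
t=6: π = [0.2102, 0.1329, 0.3288, 0.1492, 0.1789], E[r] = -0.0907, γ^t·E[r] = -0.010666, running G = 0.889938

G = 0.8899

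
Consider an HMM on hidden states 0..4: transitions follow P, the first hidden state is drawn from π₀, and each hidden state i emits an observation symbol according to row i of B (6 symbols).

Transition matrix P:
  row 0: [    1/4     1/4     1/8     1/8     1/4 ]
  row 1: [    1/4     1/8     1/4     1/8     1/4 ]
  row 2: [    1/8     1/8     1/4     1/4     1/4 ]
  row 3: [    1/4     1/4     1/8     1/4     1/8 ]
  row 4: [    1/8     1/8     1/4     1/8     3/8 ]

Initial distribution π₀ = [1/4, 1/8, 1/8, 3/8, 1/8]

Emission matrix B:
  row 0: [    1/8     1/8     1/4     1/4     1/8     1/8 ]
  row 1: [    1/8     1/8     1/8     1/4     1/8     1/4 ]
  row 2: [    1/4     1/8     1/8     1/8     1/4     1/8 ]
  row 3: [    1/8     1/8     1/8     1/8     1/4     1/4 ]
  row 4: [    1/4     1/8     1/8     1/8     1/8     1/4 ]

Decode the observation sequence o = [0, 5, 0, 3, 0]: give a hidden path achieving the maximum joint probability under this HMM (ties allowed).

t=0: δ = [3.125e-02, 1.562e-02, 3.125e-02, 4.688e-02, 3.125e-02]  (obs o_0=0)
t=1: δ = [1.465e-03, 2.930e-03, 9.766e-04, 2.930e-03, 2.930e-03]  ψ = [3, 3, 2, 3, 4]  (obs o_1=5)
t=2: δ = [9.155e-05, 9.155e-05, 1.831e-04, 9.155e-05, 2.747e-04]  ψ = [1, 3, 1, 3, 4]  (obs o_2=0)
t=3: δ = [8.583e-06, 8.583e-06, 8.583e-06, 5.722e-06, 1.287e-05]  ψ = [4, 4, 4, 2, 4]  (obs o_3=3)
t=4: δ = [2.682e-07, 2.682e-07, 8.047e-07, 2.682e-07, 1.207e-06]  ψ = [0, 0, 4, 2, 4]  (obs o_4=0)
backtrack: best end state = 4; path = [4, 4, 4, 4, 4]

path = [4, 4, 4, 4, 4]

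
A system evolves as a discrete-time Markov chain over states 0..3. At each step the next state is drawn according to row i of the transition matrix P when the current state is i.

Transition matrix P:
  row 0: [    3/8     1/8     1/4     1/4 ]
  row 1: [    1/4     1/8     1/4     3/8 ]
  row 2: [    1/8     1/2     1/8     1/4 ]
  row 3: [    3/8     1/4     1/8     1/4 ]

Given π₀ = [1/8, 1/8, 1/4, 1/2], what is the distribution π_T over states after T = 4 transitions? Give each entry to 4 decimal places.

t=0: π = [0.1250, 0.1250, 0.2500, 0.5000]
t=1: π = [0.2969, 0.2813, 0.1563, 0.2656]
t=2: π = [0.3008, 0.2168, 0.1973, 0.2852]
t=3: π = [0.2986, 0.2346, 0.1897, 0.2771]
t=4: π = [0.2982, 0.2308, 0.1917, 0.2793]

π = [0.2982, 0.2308, 0.1917, 0.2793]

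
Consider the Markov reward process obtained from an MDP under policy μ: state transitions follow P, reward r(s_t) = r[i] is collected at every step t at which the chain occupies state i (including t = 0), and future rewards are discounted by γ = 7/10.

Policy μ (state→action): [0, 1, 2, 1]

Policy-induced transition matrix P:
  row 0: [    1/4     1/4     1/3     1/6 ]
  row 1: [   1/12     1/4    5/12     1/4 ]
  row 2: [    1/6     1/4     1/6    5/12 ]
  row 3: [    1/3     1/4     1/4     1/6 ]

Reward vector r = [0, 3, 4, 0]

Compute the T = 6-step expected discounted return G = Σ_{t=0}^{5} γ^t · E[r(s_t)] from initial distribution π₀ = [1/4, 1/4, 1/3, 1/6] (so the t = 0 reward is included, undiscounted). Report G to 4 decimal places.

G = 5.7502

t=0: π = [0.2500, 0.2500, 0.3333, 0.1667], E[r] = 2.0833, γ^t·E[r] = 2.083333, running G = 2.083333
t=1: π = [0.1944, 0.2500, 0.2847, 0.2708], E[r] = 1.8889, γ^t·E[r] = 1.322222, running G = 3.405556
t=2: π = [0.2072, 0.2500, 0.2841, 0.2587], E[r] = 1.8866, γ^t·E[r] = 0.924421, running G = 4.329977
t=3: π = [0.2062, 0.2500, 0.2853, 0.2585], E[r] = 1.8910, γ^t·E[r] = 0.648617, running G = 4.978594
t=4: π = [0.2061, 0.2500, 0.2851, 0.2588], E[r] = 1.8903, γ^t·E[r] = 0.453866, running G = 5.432459
t=5: π = [0.2061, 0.2500, 0.2851, 0.2588], E[r] = 1.8903, γ^t·E[r] = 0.317710, running G = 5.750169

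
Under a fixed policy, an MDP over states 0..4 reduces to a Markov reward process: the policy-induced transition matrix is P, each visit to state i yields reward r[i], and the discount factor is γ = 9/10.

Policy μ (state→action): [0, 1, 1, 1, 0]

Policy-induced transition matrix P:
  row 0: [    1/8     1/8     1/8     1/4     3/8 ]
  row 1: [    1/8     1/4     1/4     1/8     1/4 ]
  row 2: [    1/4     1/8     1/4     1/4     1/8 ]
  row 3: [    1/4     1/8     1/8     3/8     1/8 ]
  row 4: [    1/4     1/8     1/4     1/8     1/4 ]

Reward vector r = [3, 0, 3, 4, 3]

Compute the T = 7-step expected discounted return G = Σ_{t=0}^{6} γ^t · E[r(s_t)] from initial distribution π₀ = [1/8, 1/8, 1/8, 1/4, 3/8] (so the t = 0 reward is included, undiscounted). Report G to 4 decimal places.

G = 14.6959

t=0: π = [0.1250, 0.1250, 0.1250, 0.2500, 0.3750], E[r] = 2.8750, γ^t·E[r] = 2.875000, running G = 2.875000
t=1: π = [0.2188, 0.1406, 0.2031, 0.2188, 0.2188], E[r] = 2.7969, γ^t·E[r] = 2.517188, running G = 5.392188
t=2: π = [0.2051, 0.1426, 0.1953, 0.2324, 0.2246], E[r] = 2.8047, γ^t·E[r] = 2.271797, running G = 7.663984
t=3: π = [0.2065, 0.1428, 0.1953, 0.2332, 0.2222], E[r] = 2.8047, γ^t·E[r] = 2.044617, running G = 9.708602
t=4: π = [0.2063, 0.1429, 0.1950, 0.2335, 0.2223], E[r] = 2.8050, γ^t·E[r] = 1.840336, running G = 11.548937
t=5: π = [0.2064, 0.1429, 0.1950, 0.2336, 0.2222], E[r] = 2.8050, γ^t·E[r] = 1.656313, running G = 13.205251
t=6: π = [0.2063, 0.1429, 0.1950, 0.2336, 0.2222], E[r] = 2.8050, γ^t·E[r] = 1.490686, running G = 14.695936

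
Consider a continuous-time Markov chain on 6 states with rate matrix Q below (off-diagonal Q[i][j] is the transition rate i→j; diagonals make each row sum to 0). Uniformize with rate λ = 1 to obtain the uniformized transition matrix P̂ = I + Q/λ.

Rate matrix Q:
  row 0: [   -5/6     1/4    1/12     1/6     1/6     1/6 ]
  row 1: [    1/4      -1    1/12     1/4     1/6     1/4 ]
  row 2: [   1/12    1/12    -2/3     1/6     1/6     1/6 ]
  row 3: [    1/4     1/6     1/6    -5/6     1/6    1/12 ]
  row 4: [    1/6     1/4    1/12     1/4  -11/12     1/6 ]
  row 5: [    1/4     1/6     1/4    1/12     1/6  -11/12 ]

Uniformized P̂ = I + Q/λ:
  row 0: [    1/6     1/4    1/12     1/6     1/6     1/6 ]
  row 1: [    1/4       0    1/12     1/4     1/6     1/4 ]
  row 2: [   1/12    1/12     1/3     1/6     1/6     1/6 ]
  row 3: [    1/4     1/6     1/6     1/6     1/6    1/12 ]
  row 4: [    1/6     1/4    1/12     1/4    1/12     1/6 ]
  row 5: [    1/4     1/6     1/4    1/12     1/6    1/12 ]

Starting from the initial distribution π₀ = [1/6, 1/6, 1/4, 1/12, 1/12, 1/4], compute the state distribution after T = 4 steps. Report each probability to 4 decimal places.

π = [0.1934, 0.1559, 0.1653, 0.1797, 0.1538, 0.1519]

t=0: π = [0.1667, 0.1667, 0.2500, 0.0833, 0.0833, 0.2500]
t=1: π = [0.1875, 0.1389, 0.1944, 0.1667, 0.1597, 0.1528]
t=2: π = [0.1887, 0.1563, 0.1713, 0.1788, 0.1534, 0.1516]
t=3: π = [0.1929, 0.1549, 0.1663, 0.1798, 0.1539, 0.1522]
t=4: π = [0.1934, 0.1559, 0.1653, 0.1797, 0.1538, 0.1519]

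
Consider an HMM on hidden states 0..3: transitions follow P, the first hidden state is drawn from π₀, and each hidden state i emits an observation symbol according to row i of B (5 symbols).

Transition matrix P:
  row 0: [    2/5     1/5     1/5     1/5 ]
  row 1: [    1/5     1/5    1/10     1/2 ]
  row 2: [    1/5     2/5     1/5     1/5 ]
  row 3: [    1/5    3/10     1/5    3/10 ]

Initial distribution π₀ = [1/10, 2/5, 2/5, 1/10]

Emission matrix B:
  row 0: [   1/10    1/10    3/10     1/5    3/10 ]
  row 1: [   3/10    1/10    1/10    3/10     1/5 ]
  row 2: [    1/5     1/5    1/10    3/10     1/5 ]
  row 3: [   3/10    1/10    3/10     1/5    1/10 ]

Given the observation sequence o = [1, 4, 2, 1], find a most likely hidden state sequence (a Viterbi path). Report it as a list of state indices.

path = [2, 1, 3, 2]

t=0: δ = [1.000e-02, 4.000e-02, 8.000e-02, 1.000e-02]  (obs o_0=1)
t=1: δ = [4.800e-03, 6.400e-03, 3.200e-03, 2.000e-03]  ψ = [2, 2, 2, 1]  (obs o_1=4)
t=2: δ = [5.760e-04, 1.280e-04, 9.600e-05, 9.600e-04]  ψ = [0, 1, 0, 1]  (obs o_2=2)
t=3: δ = [2.304e-05, 2.880e-05, 3.840e-05, 2.880e-05]  ψ = [0, 3, 3, 3]  (obs o_3=1)
backtrack: best end state = 2; path = [2, 1, 3, 2]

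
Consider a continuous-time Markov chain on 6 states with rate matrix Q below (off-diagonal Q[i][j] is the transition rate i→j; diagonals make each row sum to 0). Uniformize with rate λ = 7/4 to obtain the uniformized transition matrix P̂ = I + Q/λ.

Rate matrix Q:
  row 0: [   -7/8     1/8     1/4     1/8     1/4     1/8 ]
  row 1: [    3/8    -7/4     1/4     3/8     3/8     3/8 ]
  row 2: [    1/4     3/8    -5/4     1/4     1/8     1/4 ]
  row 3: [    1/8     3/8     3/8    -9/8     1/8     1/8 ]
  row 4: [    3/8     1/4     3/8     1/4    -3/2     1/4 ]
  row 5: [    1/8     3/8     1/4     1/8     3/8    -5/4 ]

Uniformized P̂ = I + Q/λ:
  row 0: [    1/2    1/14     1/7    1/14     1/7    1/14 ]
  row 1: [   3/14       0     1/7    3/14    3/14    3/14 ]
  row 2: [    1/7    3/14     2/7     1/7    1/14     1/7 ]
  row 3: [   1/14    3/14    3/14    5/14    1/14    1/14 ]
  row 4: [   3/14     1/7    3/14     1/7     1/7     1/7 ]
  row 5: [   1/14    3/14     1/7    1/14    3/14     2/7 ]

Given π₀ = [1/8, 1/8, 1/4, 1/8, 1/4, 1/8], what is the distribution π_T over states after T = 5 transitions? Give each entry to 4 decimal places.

t=0: π = [0.1250, 0.1250, 0.2500, 0.1250, 0.2500, 0.1250]
t=1: π = [0.1964, 0.1518, 0.2054, 0.1607, 0.1339, 0.1518]
t=2: π = [0.2111, 0.1441, 0.1932, 0.1633, 0.1384, 0.1499]
t=3: π = [0.2161, 0.1434, 0.1920, 0.1624, 0.1384, 0.1478]
t=4: π = [0.2180, 0.1428, 0.1918, 0.1619, 0.1383, 0.1472]
t=5: π = [0.2187, 0.1427, 0.1917, 0.1617, 0.1383, 0.1469]

π = [0.2187, 0.1427, 0.1917, 0.1617, 0.1383, 0.1469]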